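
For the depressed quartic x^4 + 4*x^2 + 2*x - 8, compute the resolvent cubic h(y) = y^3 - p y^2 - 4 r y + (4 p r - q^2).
h(y) = y^3 - 4*y^2 + 32*y - 132

Identify coefficients: p = 4, q = 2, r = -8.
Plug into h(y) = y^3 - p y^2 - 4 r y + (4 p r - q^2):
  h(y) = y^3 - (4) y^2 - 4*(-8) y + (4*(4)*(-8) - (2)^2)
       = y^3 + (-4) y^2 + (32) y + (-132).
Simplifying: h(y) = y^3 - 4*y^2 + 32*y - 132.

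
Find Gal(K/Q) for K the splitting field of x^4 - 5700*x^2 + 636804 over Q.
Gal(K/Q) = Z/2Z (cyclic of order 2)

f factors as (x^2 - 5586)(x^2 - 114), so the splitting field is K = Q(sqrt(5586), sqrt(114)). The squarefree part of 5586 is 114 and the squarefree part of 114 is also 114, so sqrt(5586) and sqrt(114) are both rational multiples of sqrt(114). Hence Q(sqrt(5586)) = Q(sqrt(114)) = Q(sqrt(114)), and the splitting field collapses to a single degree-2 extension with Galois group Z/2Z.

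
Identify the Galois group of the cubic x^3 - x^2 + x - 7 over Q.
Gal(K/Q) = S_3 (symmetric group of order 6)

Compute the discriminant of x^3 + (-1)*x^2 + (1)*x + (-7): Δ = -1228. Since Δ is not a rational square, the Galois group is not contained in A_3; it must be the full S_3 (irreducibility of the cubic rules out anything smaller).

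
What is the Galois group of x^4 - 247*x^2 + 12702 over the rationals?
Gal(K/Q) = V_4 (Klein four-group, Z/2Z × Z/2Z)

f factors as (x^2 - 73)(x^2 - 174), so the splitting field is K = Q(sqrt(73), sqrt(174)). The elements 73, 174, 12702 are all non-squares in Q, so sqrt(73) and sqrt(174) generate independent quadratic extensions. Thus [K:Q] = 4 and Gal(K/Q) is generated by the two order-2 automorphisms sqrt(73) ↦ -sqrt(73) and sqrt(174) ↦ -sqrt(174), giving V_4.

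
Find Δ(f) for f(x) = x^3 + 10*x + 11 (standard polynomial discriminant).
Δ = -7267

For a depressed cubic x^3 + p x + q the discriminant is Δ = -4 p^3 - 27 q^2 = -4*(10)^3 - 27*(11)^2 = -4000 - 3267 = -7267.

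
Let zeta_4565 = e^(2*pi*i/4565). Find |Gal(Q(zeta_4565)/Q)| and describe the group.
|Gal(Q(zeta_4565)/Q)| = phi(4565) = 3280; group ≅ (Z/4565Z)^* ≅ Z/4Z × Z/10Z × Z/82Z

The n-th cyclotomic polynomial Φ_4565(x) is the minimal polynomial of zeta_4565 over Q and has degree phi(4565) = 3280. So Q(zeta_4565) is a degree-3280 Galois extension with Galois group (Z/4565Z)^*. By CRT, (Z/4565Z)^* ≅ (Z/5Z)^* × (Z/11Z)^* × (Z/83Z)^*. Each prime-power unit group is (Z/5Z)^* ≅ Z/4Z; (Z/11Z)^* ≅ Z/10Z; (Z/83Z)^* ≅ Z/82Z. Hence Gal(Q(zeta_4565)/Q) ≅ Z/4Z × Z/10Z × Z/82Z.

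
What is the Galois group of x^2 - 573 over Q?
Gal(K/Q) = Z/2Z (cyclic of order 2)

x^2 - 573 is irreducible over Q since 573 is not a rational square. The splitting field Q(sqrt(573)) has degree 2 over Q, and its unique nontrivial automorphism is sqrt(573) ↦ -sqrt(573). Hence Gal(Q(sqrt(573))/Q) = Z/2Z.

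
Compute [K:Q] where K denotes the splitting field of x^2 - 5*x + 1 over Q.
[K:Q] = 2

The discriminant of x^2 + (-5)*x + (1) is b^2 - 4c = 25 - (4) = 21. Since 21 is not a perfect square in Q, the polynomial is irreducible over Q. Its two roots generate a degree-2 extension, so [K:Q] = 2.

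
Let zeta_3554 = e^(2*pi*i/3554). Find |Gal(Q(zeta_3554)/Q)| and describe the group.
|Gal(Q(zeta_3554)/Q)| = phi(3554) = 1776; group ≅ (Z/3554Z)^* ≅ Z/1776Z

The n-th cyclotomic polynomial Φ_3554(x) is the minimal polynomial of zeta_3554 over Q and has degree phi(3554) = 1776. So Q(zeta_3554) is a degree-1776 Galois extension with Galois group (Z/3554Z)^*. By CRT, (Z/3554Z)^* ≅ (Z/2Z)^* × (Z/1777Z)^*. Each prime-power unit group is (Z/2Z)^* ≅ trivial group (order 1); (Z/1777Z)^* ≅ Z/1776Z. Hence Gal(Q(zeta_3554)/Q) ≅ Z/1776Z.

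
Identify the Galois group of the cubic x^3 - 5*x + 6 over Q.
Gal(K/Q) = S_3 (symmetric group of order 6)

Compute the discriminant of x^3 + (0)*x^2 + (-5)*x + (6): Δ = -472. Since Δ is not a rational square, the Galois group is not contained in A_3; it must be the full S_3 (irreducibility of the cubic rules out anything smaller).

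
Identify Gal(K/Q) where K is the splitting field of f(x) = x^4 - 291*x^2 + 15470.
Gal(K/Q) = V_4 (Klein four-group, Z/2Z × Z/2Z)

f factors as (x^2 - 221)(x^2 - 70), so the splitting field is K = Q(sqrt(221), sqrt(70)). The elements 221, 70, 15470 are all non-squares in Q, so sqrt(221) and sqrt(70) generate independent quadratic extensions. Thus [K:Q] = 4 and Gal(K/Q) is generated by the two order-2 automorphisms sqrt(221) ↦ -sqrt(221) and sqrt(70) ↦ -sqrt(70), giving V_4.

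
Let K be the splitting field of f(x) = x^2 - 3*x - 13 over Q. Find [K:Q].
[K:Q] = 2

The discriminant of x^2 + (-3)*x + (-13) is b^2 - 4c = 9 - (-52) = 61. Since 61 is not a perfect square in Q, the polynomial is irreducible over Q. Its two roots generate a degree-2 extension, so [K:Q] = 2.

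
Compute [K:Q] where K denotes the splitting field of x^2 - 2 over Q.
[K:Q] = 2

The discriminant of x^2 + (0)*x + (-2) is b^2 - 4c = 0 - (-8) = 8. Since 8 is not a perfect square in Q, the polynomial is irreducible over Q. Its two roots generate a degree-2 extension, so [K:Q] = 2.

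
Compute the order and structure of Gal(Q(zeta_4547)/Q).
|Gal(Q(zeta_4547)/Q)| = phi(4547) = 4546; group ≅ (Z/4547Z)^* ≅ Z/4546Z

The n-th cyclotomic polynomial Φ_4547(x) is the minimal polynomial of zeta_4547 over Q and has degree phi(4547) = 4546. So Q(zeta_4547) is a degree-4546 Galois extension with Galois group (Z/4547Z)^*. (Z/4547Z)^* is cyclic since 4547 is an odd prime power (or 4). Hence Gal(Q(zeta_4547)/Q) ≅ Z/4546Z.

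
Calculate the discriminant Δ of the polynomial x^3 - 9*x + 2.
Δ = 2808

For a depressed cubic x^3 + p x + q the discriminant is Δ = -4 p^3 - 27 q^2 = -4*(-9)^3 - 27*(2)^2 = 2916 - 108 = 2808.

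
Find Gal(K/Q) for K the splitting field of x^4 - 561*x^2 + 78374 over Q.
Gal(K/Q) = V_4 (Klein four-group, Z/2Z × Z/2Z)

f factors as (x^2 - 263)(x^2 - 298), so the splitting field is K = Q(sqrt(263), sqrt(298)). The elements 263, 298, 78374 are all non-squares in Q, so sqrt(263) and sqrt(298) generate independent quadratic extensions. Thus [K:Q] = 4 and Gal(K/Q) is generated by the two order-2 automorphisms sqrt(263) ↦ -sqrt(263) and sqrt(298) ↦ -sqrt(298), giving V_4.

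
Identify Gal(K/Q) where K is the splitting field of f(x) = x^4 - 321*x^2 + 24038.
Gal(K/Q) = V_4 (Klein four-group, Z/2Z × Z/2Z)

f factors as (x^2 - 119)(x^2 - 202), so the splitting field is K = Q(sqrt(119), sqrt(202)). The elements 119, 202, 24038 are all non-squares in Q, so sqrt(119) and sqrt(202) generate independent quadratic extensions. Thus [K:Q] = 4 and Gal(K/Q) is generated by the two order-2 automorphisms sqrt(119) ↦ -sqrt(119) and sqrt(202) ↦ -sqrt(202), giving V_4.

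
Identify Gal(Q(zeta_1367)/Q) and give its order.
|Gal(Q(zeta_1367)/Q)| = phi(1367) = 1366; group ≅ (Z/1367Z)^* ≅ Z/1366Z

The n-th cyclotomic polynomial Φ_1367(x) is the minimal polynomial of zeta_1367 over Q and has degree phi(1367) = 1366. So Q(zeta_1367) is a degree-1366 Galois extension with Galois group (Z/1367Z)^*. (Z/1367Z)^* is cyclic since 1367 is an odd prime power (or 4). Hence Gal(Q(zeta_1367)/Q) ≅ Z/1366Z.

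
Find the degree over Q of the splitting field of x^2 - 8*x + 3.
[K:Q] = 2

The discriminant of x^2 + (-8)*x + (3) is b^2 - 4c = 64 - (12) = 52. Since 52 is not a perfect square in Q, the polynomial is irreducible over Q. Its two roots generate a degree-2 extension, so [K:Q] = 2.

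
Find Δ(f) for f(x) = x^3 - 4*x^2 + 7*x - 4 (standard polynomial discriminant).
Δ = -28

For x^3 + a x^2 + b x + c the discriminant is Δ = 18 a b c - 4 a^3 c + a^2 b^2 - 4 b^3 - 27 c^2.
Plug a = -4, b = 7, c = -4:
  18*(-4)*(7)*(-4) - 4*(-4)^3*(-4) + (-4)^2*(7)^2 - 4*(7)^3 - 27*(-4)^2
  = 2016 + (-1024) + 784 + (-1372) + (-432)
  = -28.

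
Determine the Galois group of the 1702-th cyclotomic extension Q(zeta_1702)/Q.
|Gal(Q(zeta_1702)/Q)| = phi(1702) = 792; group ≅ (Z/1702Z)^* ≅ Z/22Z × Z/36Z

The n-th cyclotomic polynomial Φ_1702(x) is the minimal polynomial of zeta_1702 over Q and has degree phi(1702) = 792. So Q(zeta_1702) is a degree-792 Galois extension with Galois group (Z/1702Z)^*. By CRT, (Z/1702Z)^* ≅ (Z/2Z)^* × (Z/23Z)^* × (Z/37Z)^*. Each prime-power unit group is (Z/2Z)^* ≅ trivial group (order 1); (Z/23Z)^* ≅ Z/22Z; (Z/37Z)^* ≅ Z/36Z. Hence Gal(Q(zeta_1702)/Q) ≅ Z/22Z × Z/36Z.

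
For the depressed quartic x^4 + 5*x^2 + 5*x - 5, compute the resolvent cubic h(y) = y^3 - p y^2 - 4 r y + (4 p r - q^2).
h(y) = y^3 - 5*y^2 + 20*y - 125

Identify coefficients: p = 5, q = 5, r = -5.
Plug into h(y) = y^3 - p y^2 - 4 r y + (4 p r - q^2):
  h(y) = y^3 - (5) y^2 - 4*(-5) y + (4*(5)*(-5) - (5)^2)
       = y^3 + (-5) y^2 + (20) y + (-125).
Simplifying: h(y) = y^3 - 5*y^2 + 20*y - 125.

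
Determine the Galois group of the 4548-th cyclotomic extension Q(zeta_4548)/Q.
|Gal(Q(zeta_4548)/Q)| = phi(4548) = 1512; group ≅ (Z/4548Z)^* ≅ Z/2Z × Z/2Z × Z/378Z

The n-th cyclotomic polynomial Φ_4548(x) is the minimal polynomial of zeta_4548 over Q and has degree phi(4548) = 1512. So Q(zeta_4548) is a degree-1512 Galois extension with Galois group (Z/4548Z)^*. By CRT, (Z/4548Z)^* ≅ (Z/4Z)^* × (Z/3Z)^* × (Z/379Z)^*. Each prime-power unit group is (Z/4Z)^* ≅ Z/2Z; (Z/3Z)^* ≅ Z/2Z; (Z/379Z)^* ≅ Z/378Z. Hence Gal(Q(zeta_4548)/Q) ≅ Z/2Z × Z/2Z × Z/378Z.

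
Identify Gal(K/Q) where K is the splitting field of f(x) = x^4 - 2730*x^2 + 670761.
Gal(K/Q) = Z/2Z (cyclic of order 2)

f factors as (x^2 - 2457)(x^2 - 273), so the splitting field is K = Q(sqrt(2457), sqrt(273)). The squarefree part of 2457 is 273 and the squarefree part of 273 is also 273, so sqrt(2457) and sqrt(273) are both rational multiples of sqrt(273). Hence Q(sqrt(2457)) = Q(sqrt(273)) = Q(sqrt(273)), and the splitting field collapses to a single degree-2 extension with Galois group Z/2Z.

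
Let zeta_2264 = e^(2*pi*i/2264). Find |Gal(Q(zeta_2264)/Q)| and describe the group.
|Gal(Q(zeta_2264)/Q)| = phi(2264) = 1128; group ≅ (Z/2264Z)^* ≅ Z/2Z × Z/2Z × Z/282Z

The n-th cyclotomic polynomial Φ_2264(x) is the minimal polynomial of zeta_2264 over Q and has degree phi(2264) = 1128. So Q(zeta_2264) is a degree-1128 Galois extension with Galois group (Z/2264Z)^*. By CRT, (Z/2264Z)^* ≅ (Z/8Z)^* × (Z/283Z)^*. Each prime-power unit group is (Z/8Z)^* ≅ Z/2Z × Z/2Z; (Z/283Z)^* ≅ Z/282Z. Hence Gal(Q(zeta_2264)/Q) ≅ Z/2Z × Z/2Z × Z/282Z.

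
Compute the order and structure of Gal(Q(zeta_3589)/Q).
|Gal(Q(zeta_3589)/Q)| = phi(3589) = 3456; group ≅ (Z/3589Z)^* ≅ Z/36Z × Z/96Z

The n-th cyclotomic polynomial Φ_3589(x) is the minimal polynomial of zeta_3589 over Q and has degree phi(3589) = 3456. So Q(zeta_3589) is a degree-3456 Galois extension with Galois group (Z/3589Z)^*. By CRT, (Z/3589Z)^* ≅ (Z/37Z)^* × (Z/97Z)^*. Each prime-power unit group is (Z/37Z)^* ≅ Z/36Z; (Z/97Z)^* ≅ Z/96Z. Hence Gal(Q(zeta_3589)/Q) ≅ Z/36Z × Z/96Z.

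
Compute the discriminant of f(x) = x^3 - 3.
Δ = -243

For a depressed cubic x^3 + p x + q the discriminant is Δ = -4 p^3 - 27 q^2 = -4*(0)^3 - 27*(-3)^2 = 0 - 243 = -243.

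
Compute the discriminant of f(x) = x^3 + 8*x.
Δ = -2048

For a depressed cubic x^3 + p x + q the discriminant is Δ = -4 p^3 - 27 q^2 = -4*(8)^3 - 27*(0)^2 = -2048 - 0 = -2048.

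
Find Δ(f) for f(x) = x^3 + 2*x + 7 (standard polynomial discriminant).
Δ = -1355

For a depressed cubic x^3 + p x + q the discriminant is Δ = -4 p^3 - 27 q^2 = -4*(2)^3 - 27*(7)^2 = -32 - 1323 = -1355.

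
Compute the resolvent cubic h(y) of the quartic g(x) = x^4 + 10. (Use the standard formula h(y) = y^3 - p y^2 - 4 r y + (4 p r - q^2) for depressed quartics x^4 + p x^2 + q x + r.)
h(y) = y^3 - 40*y

Identify coefficients: p = 0, q = 0, r = 10.
Plug into h(y) = y^3 - p y^2 - 4 r y + (4 p r - q^2):
  h(y) = y^3 - (0) y^2 - 4*(10) y + (4*(0)*(10) - (0)^2)
       = y^3 + (0) y^2 + (-40) y + (0).
Simplifying: h(y) = y^3 - 40*y.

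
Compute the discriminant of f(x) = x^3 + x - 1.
Δ = -31

For a depressed cubic x^3 + p x + q the discriminant is Δ = -4 p^3 - 27 q^2 = -4*(1)^3 - 27*(-1)^2 = -4 - 27 = -31.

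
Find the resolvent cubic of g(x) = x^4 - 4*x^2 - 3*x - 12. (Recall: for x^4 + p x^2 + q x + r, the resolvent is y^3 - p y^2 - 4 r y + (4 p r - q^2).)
h(y) = y^3 + 4*y^2 + 48*y + 183

Identify coefficients: p = -4, q = -3, r = -12.
Plug into h(y) = y^3 - p y^2 - 4 r y + (4 p r - q^2):
  h(y) = y^3 - (-4) y^2 - 4*(-12) y + (4*(-4)*(-12) - (-3)^2)
       = y^3 + (4) y^2 + (48) y + (183).
Simplifying: h(y) = y^3 + 4*y^2 + 48*y + 183.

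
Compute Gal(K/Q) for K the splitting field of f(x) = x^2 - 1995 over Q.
Gal(K/Q) = Z/2Z (cyclic of order 2)

x^2 - 1995 is irreducible over Q since 1995 is not a rational square. The splitting field Q(sqrt(1995)) has degree 2 over Q, and its unique nontrivial automorphism is sqrt(1995) ↦ -sqrt(1995). Hence Gal(Q(sqrt(1995))/Q) = Z/2Z.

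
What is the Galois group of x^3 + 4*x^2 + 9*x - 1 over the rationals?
Gal(K/Q) = S_3 (symmetric group of order 6)

Compute the discriminant of x^3 + (4)*x^2 + (9)*x + (-1): Δ = -2039. Since Δ is not a rational square, the Galois group is not contained in A_3; it must be the full S_3 (irreducibility of the cubic rules out anything smaller).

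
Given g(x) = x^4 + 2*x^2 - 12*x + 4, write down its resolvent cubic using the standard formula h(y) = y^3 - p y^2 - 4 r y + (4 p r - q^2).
h(y) = y^3 - 2*y^2 - 16*y - 112

Identify coefficients: p = 2, q = -12, r = 4.
Plug into h(y) = y^3 - p y^2 - 4 r y + (4 p r - q^2):
  h(y) = y^3 - (2) y^2 - 4*(4) y + (4*(2)*(4) - (-12)^2)
       = y^3 + (-2) y^2 + (-16) y + (-112).
Simplifying: h(y) = y^3 - 2*y^2 - 16*y - 112.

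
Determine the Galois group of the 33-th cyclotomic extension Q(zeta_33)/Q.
|Gal(Q(zeta_33)/Q)| = phi(33) = 20; group ≅ (Z/33Z)^* ≅ Z/2Z × Z/10Z

The n-th cyclotomic polynomial Φ_33(x) is the minimal polynomial of zeta_33 over Q and has degree phi(33) = 20. So Q(zeta_33) is a degree-20 Galois extension with Galois group (Z/33Z)^*. By CRT, (Z/33Z)^* ≅ (Z/3Z)^* × (Z/11Z)^*. Each prime-power unit group is (Z/3Z)^* ≅ Z/2Z; (Z/11Z)^* ≅ Z/10Z. Hence Gal(Q(zeta_33)/Q) ≅ Z/2Z × Z/10Z.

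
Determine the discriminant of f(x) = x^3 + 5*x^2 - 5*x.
Δ = 1125

For x^3 + a x^2 + b x + c the discriminant is Δ = 18 a b c - 4 a^3 c + a^2 b^2 - 4 b^3 - 27 c^2.
Plug a = 5, b = -5, c = 0:
  18*(5)*(-5)*(0) - 4*(5)^3*(0) + (5)^2*(-5)^2 - 4*(-5)^3 - 27*(0)^2
  = 0 + (0) + 625 + (500) + (0)
  = 1125.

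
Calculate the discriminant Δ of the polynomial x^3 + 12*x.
Δ = -6912

For a depressed cubic x^3 + p x + q the discriminant is Δ = -4 p^3 - 27 q^2 = -4*(12)^3 - 27*(0)^2 = -6912 - 0 = -6912.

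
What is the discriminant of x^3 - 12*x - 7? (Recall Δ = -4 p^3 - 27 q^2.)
Δ = 5589

For a depressed cubic x^3 + p x + q the discriminant is Δ = -4 p^3 - 27 q^2 = -4*(-12)^3 - 27*(-7)^2 = 6912 - 1323 = 5589.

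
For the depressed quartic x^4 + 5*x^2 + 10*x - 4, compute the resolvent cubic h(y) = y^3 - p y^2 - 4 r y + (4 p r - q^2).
h(y) = y^3 - 5*y^2 + 16*y - 180

Identify coefficients: p = 5, q = 10, r = -4.
Plug into h(y) = y^3 - p y^2 - 4 r y + (4 p r - q^2):
  h(y) = y^3 - (5) y^2 - 4*(-4) y + (4*(5)*(-4) - (10)^2)
       = y^3 + (-5) y^2 + (16) y + (-180).
Simplifying: h(y) = y^3 - 5*y^2 + 16*y - 180.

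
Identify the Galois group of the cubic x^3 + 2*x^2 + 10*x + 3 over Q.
Gal(K/Q) = S_3 (symmetric group of order 6)

Compute the discriminant of x^3 + (2)*x^2 + (10)*x + (3): Δ = -2859. Since Δ is not a rational square, the Galois group is not contained in A_3; it must be the full S_3 (irreducibility of the cubic rules out anything smaller).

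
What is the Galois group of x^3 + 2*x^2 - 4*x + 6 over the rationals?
Gal(K/Q) = S_3 (symmetric group of order 6)

Compute the discriminant of x^3 + (2)*x^2 + (-4)*x + (6): Δ = -1708. Since Δ is not a rational square, the Galois group is not contained in A_3; it must be the full S_3 (irreducibility of the cubic rules out anything smaller).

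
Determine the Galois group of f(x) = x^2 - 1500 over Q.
Gal(K/Q) = Z/2Z (cyclic of order 2)

x^2 - 1500 is irreducible over Q since 1500 is not a rational square. The splitting field Q(sqrt(1500)) has degree 2 over Q, and its unique nontrivial automorphism is sqrt(1500) ↦ -sqrt(1500). Hence Gal(Q(sqrt(1500))/Q) = Z/2Z.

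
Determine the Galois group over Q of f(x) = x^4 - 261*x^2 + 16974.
Gal(K/Q) = V_4 (Klein four-group, Z/2Z × Z/2Z)

f factors as (x^2 - 138)(x^2 - 123), so the splitting field is K = Q(sqrt(138), sqrt(123)). The elements 138, 123, 16974 are all non-squares in Q, so sqrt(138) and sqrt(123) generate independent quadratic extensions. Thus [K:Q] = 4 and Gal(K/Q) is generated by the two order-2 automorphisms sqrt(138) ↦ -sqrt(138) and sqrt(123) ↦ -sqrt(123), giving V_4.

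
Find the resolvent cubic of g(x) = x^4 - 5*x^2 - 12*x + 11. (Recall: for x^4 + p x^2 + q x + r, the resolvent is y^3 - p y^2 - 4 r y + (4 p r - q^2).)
h(y) = y^3 + 5*y^2 - 44*y - 364

Identify coefficients: p = -5, q = -12, r = 11.
Plug into h(y) = y^3 - p y^2 - 4 r y + (4 p r - q^2):
  h(y) = y^3 - (-5) y^2 - 4*(11) y + (4*(-5)*(11) - (-12)^2)
       = y^3 + (5) y^2 + (-44) y + (-364).
Simplifying: h(y) = y^3 + 5*y^2 - 44*y - 364.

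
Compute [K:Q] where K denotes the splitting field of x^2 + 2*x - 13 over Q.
[K:Q] = 2

The discriminant of x^2 + (2)*x + (-13) is b^2 - 4c = 4 - (-52) = 56. Since 56 is not a perfect square in Q, the polynomial is irreducible over Q. Its two roots generate a degree-2 extension, so [K:Q] = 2.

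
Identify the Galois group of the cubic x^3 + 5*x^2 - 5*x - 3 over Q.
Gal(K/Q) = S_3 (symmetric group of order 6)

Compute the discriminant of x^3 + (5)*x^2 + (-5)*x + (-3): Δ = 3732. Since Δ is not a rational square, the Galois group is not contained in A_3; it must be the full S_3 (irreducibility of the cubic rules out anything smaller).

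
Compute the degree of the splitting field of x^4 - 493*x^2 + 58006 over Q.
[K:Q] = 4

f factors as (x^2 - 299)(x^2 - 194); the splitting field is K = Q(sqrt(299), sqrt(194)). Since 299, 194, and 58006 are all non-squares in Q, the three subfields Q(sqrt(299)), Q(sqrt(194)), Q(sqrt(58006)) are distinct degree-2 extensions, so [K:Q] = 4 (Klein four Galois group).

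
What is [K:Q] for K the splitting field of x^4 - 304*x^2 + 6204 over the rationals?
[K:Q] = 4

f factors as (x^2 - 282)(x^2 - 22); the splitting field is K = Q(sqrt(282), sqrt(22)). Since 282, 22, and 6204 are all non-squares in Q, the three subfields Q(sqrt(282)), Q(sqrt(22)), Q(sqrt(6204)) are distinct degree-2 extensions, so [K:Q] = 4 (Klein four Galois group).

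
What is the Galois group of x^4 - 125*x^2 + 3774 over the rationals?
Gal(K/Q) = V_4 (Klein four-group, Z/2Z × Z/2Z)

f factors as (x^2 - 74)(x^2 - 51), so the splitting field is K = Q(sqrt(74), sqrt(51)). The elements 74, 51, 3774 are all non-squares in Q, so sqrt(74) and sqrt(51) generate independent quadratic extensions. Thus [K:Q] = 4 and Gal(K/Q) is generated by the two order-2 automorphisms sqrt(74) ↦ -sqrt(74) and sqrt(51) ↦ -sqrt(51), giving V_4.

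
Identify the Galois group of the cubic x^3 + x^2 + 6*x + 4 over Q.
Gal(K/Q) = S_3 (symmetric group of order 6)

Compute the discriminant of x^3 + (1)*x^2 + (6)*x + (4): Δ = -844. Since Δ is not a rational square, the Galois group is not contained in A_3; it must be the full S_3 (irreducibility of the cubic rules out anything smaller).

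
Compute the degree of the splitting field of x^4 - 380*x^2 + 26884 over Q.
[K:Q] = 4

f factors as (x^2 - 286)(x^2 - 94); the splitting field is K = Q(sqrt(286), sqrt(94)). Since 286, 94, and 26884 are all non-squares in Q, the three subfields Q(sqrt(286)), Q(sqrt(94)), Q(sqrt(26884)) are distinct degree-2 extensions, so [K:Q] = 4 (Klein four Galois group).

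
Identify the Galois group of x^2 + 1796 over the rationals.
Gal(K/Q) = Z/2Z (cyclic of order 2)

x^2 + 1796 is irreducible over Q since -1796 is not a rational square. The splitting field Q(sqrt(-1796)) has degree 2 over Q, and its unique nontrivial automorphism is sqrt(-1796) ↦ -sqrt(-1796). Hence Gal(Q(sqrt(-1796))/Q) = Z/2Z.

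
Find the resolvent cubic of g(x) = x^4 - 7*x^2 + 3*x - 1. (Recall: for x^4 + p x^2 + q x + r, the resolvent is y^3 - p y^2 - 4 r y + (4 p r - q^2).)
h(y) = y^3 + 7*y^2 + 4*y + 19

Identify coefficients: p = -7, q = 3, r = -1.
Plug into h(y) = y^3 - p y^2 - 4 r y + (4 p r - q^2):
  h(y) = y^3 - (-7) y^2 - 4*(-1) y + (4*(-7)*(-1) - (3)^2)
       = y^3 + (7) y^2 + (4) y + (19).
Simplifying: h(y) = y^3 + 7*y^2 + 4*y + 19.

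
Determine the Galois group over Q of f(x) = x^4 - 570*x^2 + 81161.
Gal(K/Q) = V_4 (Klein four-group, Z/2Z × Z/2Z)

f factors as (x^2 - 277)(x^2 - 293), so the splitting field is K = Q(sqrt(277), sqrt(293)). The elements 277, 293, 81161 are all non-squares in Q, so sqrt(277) and sqrt(293) generate independent quadratic extensions. Thus [K:Q] = 4 and Gal(K/Q) is generated by the two order-2 automorphisms sqrt(277) ↦ -sqrt(277) and sqrt(293) ↦ -sqrt(293), giving V_4.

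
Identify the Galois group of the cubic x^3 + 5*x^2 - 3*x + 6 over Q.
Gal(K/Q) = S_3 (symmetric group of order 6)

Compute the discriminant of x^3 + (5)*x^2 + (-3)*x + (6): Δ = -5259. Since Δ is not a rational square, the Galois group is not contained in A_3; it must be the full S_3 (irreducibility of the cubic rules out anything smaller).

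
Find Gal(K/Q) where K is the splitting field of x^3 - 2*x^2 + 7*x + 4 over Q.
Gal(K/Q) = S_3 (symmetric group of order 6)

Compute the discriminant of x^3 + (-2)*x^2 + (7)*x + (4): Δ = -2488. Since Δ is not a rational square, the Galois group is not contained in A_3; it must be the full S_3 (irreducibility of the cubic rules out anything smaller).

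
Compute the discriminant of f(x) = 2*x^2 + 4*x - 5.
Δ = 56

For a quadratic a x^2 + b x + c the discriminant is Δ = b^2 - 4ac = (4)^2 - 4*(2)*(-5) = 16 - (-40) = 56.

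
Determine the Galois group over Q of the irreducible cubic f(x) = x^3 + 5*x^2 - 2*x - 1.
Gal(K/Q) = S_3 (symmetric group of order 6)

Compute the discriminant of x^3 + (5)*x^2 + (-2)*x + (-1): Δ = 785. Since Δ is not a rational square, the Galois group is not contained in A_3; it must be the full S_3 (irreducibility of the cubic rules out anything smaller).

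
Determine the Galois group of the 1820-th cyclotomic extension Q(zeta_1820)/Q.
|Gal(Q(zeta_1820)/Q)| = phi(1820) = 576; group ≅ (Z/1820Z)^* ≅ Z/2Z × Z/4Z × Z/6Z × Z/12Z

The n-th cyclotomic polynomial Φ_1820(x) is the minimal polynomial of zeta_1820 over Q and has degree phi(1820) = 576. So Q(zeta_1820) is a degree-576 Galois extension with Galois group (Z/1820Z)^*. By CRT, (Z/1820Z)^* ≅ (Z/4Z)^* × (Z/5Z)^* × (Z/7Z)^* × (Z/13Z)^*. Each prime-power unit group is (Z/4Z)^* ≅ Z/2Z; (Z/5Z)^* ≅ Z/4Z; (Z/7Z)^* ≅ Z/6Z; (Z/13Z)^* ≅ Z/12Z. Hence Gal(Q(zeta_1820)/Q) ≅ Z/2Z × Z/4Z × Z/6Z × Z/12Z.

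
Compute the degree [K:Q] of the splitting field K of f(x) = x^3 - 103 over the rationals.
[K:Q] = 6

x^3 - 103 has one real root r = 103^(1/3) and two complex roots r*zeta_3, r*zeta_3^2 where zeta_3 = e^(2*pi*i/3). The splitting field is Q(r, zeta_3). [Q(r):Q] = 3 and [Q(zeta_3):Q] = 2 with gcd = 1, so [Q(r, zeta_3):Q] = 3 * 2 = 6.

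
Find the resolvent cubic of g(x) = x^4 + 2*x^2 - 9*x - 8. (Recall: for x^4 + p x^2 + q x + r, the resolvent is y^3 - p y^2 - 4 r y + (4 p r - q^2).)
h(y) = y^3 - 2*y^2 + 32*y - 145

Identify coefficients: p = 2, q = -9, r = -8.
Plug into h(y) = y^3 - p y^2 - 4 r y + (4 p r - q^2):
  h(y) = y^3 - (2) y^2 - 4*(-8) y + (4*(2)*(-8) - (-9)^2)
       = y^3 + (-2) y^2 + (32) y + (-145).
Simplifying: h(y) = y^3 - 2*y^2 + 32*y - 145.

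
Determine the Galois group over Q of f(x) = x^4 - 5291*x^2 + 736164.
Gal(K/Q) = Z/2Z (cyclic of order 2)

f factors as (x^2 - 5148)(x^2 - 143), so the splitting field is K = Q(sqrt(5148), sqrt(143)). The squarefree part of 5148 is 143 and the squarefree part of 143 is also 143, so sqrt(5148) and sqrt(143) are both rational multiples of sqrt(143). Hence Q(sqrt(5148)) = Q(sqrt(143)) = Q(sqrt(143)), and the splitting field collapses to a single degree-2 extension with Galois group Z/2Z.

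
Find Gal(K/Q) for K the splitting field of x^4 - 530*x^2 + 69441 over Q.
Gal(K/Q) = V_4 (Klein four-group, Z/2Z × Z/2Z)

f factors as (x^2 - 237)(x^2 - 293), so the splitting field is K = Q(sqrt(237), sqrt(293)). The elements 237, 293, 69441 are all non-squares in Q, so sqrt(237) and sqrt(293) generate independent quadratic extensions. Thus [K:Q] = 4 and Gal(K/Q) is generated by the two order-2 automorphisms sqrt(237) ↦ -sqrt(237) and sqrt(293) ↦ -sqrt(293), giving V_4.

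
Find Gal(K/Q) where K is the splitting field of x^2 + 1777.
Gal(K/Q) = Z/2Z (cyclic of order 2)

x^2 + 1777 is irreducible over Q since -1777 is not a rational square. The splitting field Q(sqrt(-1777)) has degree 2 over Q, and its unique nontrivial automorphism is sqrt(-1777) ↦ -sqrt(-1777). Hence Gal(Q(sqrt(-1777))/Q) = Z/2Z.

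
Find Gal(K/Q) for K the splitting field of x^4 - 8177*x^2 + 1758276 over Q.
Gal(K/Q) = Z/2Z (cyclic of order 2)

f factors as (x^2 - 7956)(x^2 - 221), so the splitting field is K = Q(sqrt(7956), sqrt(221)). The squarefree part of 7956 is 221 and the squarefree part of 221 is also 221, so sqrt(7956) and sqrt(221) are both rational multiples of sqrt(221). Hence Q(sqrt(7956)) = Q(sqrt(221)) = Q(sqrt(221)), and the splitting field collapses to a single degree-2 extension with Galois group Z/2Z.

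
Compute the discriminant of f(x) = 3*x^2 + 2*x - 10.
Δ = 124

For a quadratic a x^2 + b x + c the discriminant is Δ = b^2 - 4ac = (2)^2 - 4*(3)*(-10) = 4 - (-120) = 124.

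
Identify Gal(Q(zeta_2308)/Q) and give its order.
|Gal(Q(zeta_2308)/Q)| = phi(2308) = 1152; group ≅ (Z/2308Z)^* ≅ Z/2Z × Z/576Z

The n-th cyclotomic polynomial Φ_2308(x) is the minimal polynomial of zeta_2308 over Q and has degree phi(2308) = 1152. So Q(zeta_2308) is a degree-1152 Galois extension with Galois group (Z/2308Z)^*. By CRT, (Z/2308Z)^* ≅ (Z/4Z)^* × (Z/577Z)^*. Each prime-power unit group is (Z/4Z)^* ≅ Z/2Z; (Z/577Z)^* ≅ Z/576Z. Hence Gal(Q(zeta_2308)/Q) ≅ Z/2Z × Z/576Z.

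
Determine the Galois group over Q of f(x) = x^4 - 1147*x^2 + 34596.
Gal(K/Q) = Z/2Z (cyclic of order 2)

f factors as (x^2 - 1116)(x^2 - 31), so the splitting field is K = Q(sqrt(1116), sqrt(31)). The squarefree part of 1116 is 31 and the squarefree part of 31 is also 31, so sqrt(1116) and sqrt(31) are both rational multiples of sqrt(31). Hence Q(sqrt(1116)) = Q(sqrt(31)) = Q(sqrt(31)), and the splitting field collapses to a single degree-2 extension with Galois group Z/2Z.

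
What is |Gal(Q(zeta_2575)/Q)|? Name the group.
|Gal(Q(zeta_2575)/Q)| = phi(2575) = 2040; group ≅ (Z/2575Z)^* ≅ Z/20Z × Z/102Z

The n-th cyclotomic polynomial Φ_2575(x) is the minimal polynomial of zeta_2575 over Q and has degree phi(2575) = 2040. So Q(zeta_2575) is a degree-2040 Galois extension with Galois group (Z/2575Z)^*. By CRT, (Z/2575Z)^* ≅ (Z/25Z)^* × (Z/103Z)^*. Each prime-power unit group is (Z/25Z)^* ≅ Z/20Z; (Z/103Z)^* ≅ Z/102Z. Hence Gal(Q(zeta_2575)/Q) ≅ Z/20Z × Z/102Z.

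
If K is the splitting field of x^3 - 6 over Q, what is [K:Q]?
[K:Q] = 6

x^3 - 6 has one real root r = 6^(1/3) and two complex roots r*zeta_3, r*zeta_3^2 where zeta_3 = e^(2*pi*i/3). The splitting field is Q(r, zeta_3). [Q(r):Q] = 3 and [Q(zeta_3):Q] = 2 with gcd = 1, so [Q(r, zeta_3):Q] = 3 * 2 = 6.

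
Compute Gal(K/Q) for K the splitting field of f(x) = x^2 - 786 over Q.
Gal(K/Q) = Z/2Z (cyclic of order 2)

x^2 - 786 is irreducible over Q since 786 is not a rational square. The splitting field Q(sqrt(786)) has degree 2 over Q, and its unique nontrivial automorphism is sqrt(786) ↦ -sqrt(786). Hence Gal(Q(sqrt(786))/Q) = Z/2Z.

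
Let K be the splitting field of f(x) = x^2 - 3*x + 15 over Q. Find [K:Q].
[K:Q] = 2

The discriminant of x^2 + (-3)*x + (15) is b^2 - 4c = 9 - (60) = -51. Since -51 is not a perfect square in Q, the polynomial is irreducible over Q. Its two roots generate a degree-2 extension, so [K:Q] = 2.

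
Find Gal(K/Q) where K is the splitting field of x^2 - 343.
Gal(K/Q) = Z/2Z (cyclic of order 2)

x^2 - 343 is irreducible over Q since 343 is not a rational square. The splitting field Q(sqrt(343)) has degree 2 over Q, and its unique nontrivial automorphism is sqrt(343) ↦ -sqrt(343). Hence Gal(Q(sqrt(343))/Q) = Z/2Z.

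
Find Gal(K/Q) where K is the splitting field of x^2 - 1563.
Gal(K/Q) = Z/2Z (cyclic of order 2)

x^2 - 1563 is irreducible over Q since 1563 is not a rational square. The splitting field Q(sqrt(1563)) has degree 2 over Q, and its unique nontrivial automorphism is sqrt(1563) ↦ -sqrt(1563). Hence Gal(Q(sqrt(1563))/Q) = Z/2Z.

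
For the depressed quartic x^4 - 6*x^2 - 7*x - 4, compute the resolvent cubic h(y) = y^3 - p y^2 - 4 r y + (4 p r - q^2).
h(y) = y^3 + 6*y^2 + 16*y + 47

Identify coefficients: p = -6, q = -7, r = -4.
Plug into h(y) = y^3 - p y^2 - 4 r y + (4 p r - q^2):
  h(y) = y^3 - (-6) y^2 - 4*(-4) y + (4*(-6)*(-4) - (-7)^2)
       = y^3 + (6) y^2 + (16) y + (47).
Simplifying: h(y) = y^3 + 6*y^2 + 16*y + 47.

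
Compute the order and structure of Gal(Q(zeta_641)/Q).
|Gal(Q(zeta_641)/Q)| = phi(641) = 640; group ≅ (Z/641Z)^* ≅ Z/640Z

The n-th cyclotomic polynomial Φ_641(x) is the minimal polynomial of zeta_641 over Q and has degree phi(641) = 640. So Q(zeta_641) is a degree-640 Galois extension with Galois group (Z/641Z)^*. (Z/641Z)^* is cyclic since 641 is an odd prime power (or 4). Hence Gal(Q(zeta_641)/Q) ≅ Z/640Z.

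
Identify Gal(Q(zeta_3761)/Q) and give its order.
|Gal(Q(zeta_3761)/Q)| = phi(3761) = 3760; group ≅ (Z/3761Z)^* ≅ Z/3760Z

The n-th cyclotomic polynomial Φ_3761(x) is the minimal polynomial of zeta_3761 over Q and has degree phi(3761) = 3760. So Q(zeta_3761) is a degree-3760 Galois extension with Galois group (Z/3761Z)^*. (Z/3761Z)^* is cyclic since 3761 is an odd prime power (or 4). Hence Gal(Q(zeta_3761)/Q) ≅ Z/3760Z.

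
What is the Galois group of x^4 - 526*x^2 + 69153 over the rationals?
Gal(K/Q) = V_4 (Klein four-group, Z/2Z × Z/2Z)

f factors as (x^2 - 259)(x^2 - 267), so the splitting field is K = Q(sqrt(259), sqrt(267)). The elements 259, 267, 69153 are all non-squares in Q, so sqrt(259) and sqrt(267) generate independent quadratic extensions. Thus [K:Q] = 4 and Gal(K/Q) is generated by the two order-2 automorphisms sqrt(259) ↦ -sqrt(259) and sqrt(267) ↦ -sqrt(267), giving V_4.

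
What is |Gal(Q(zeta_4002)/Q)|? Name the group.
|Gal(Q(zeta_4002)/Q)| = phi(4002) = 1232; group ≅ (Z/4002Z)^* ≅ Z/2Z × Z/22Z × Z/28Z

The n-th cyclotomic polynomial Φ_4002(x) is the minimal polynomial of zeta_4002 over Q and has degree phi(4002) = 1232. So Q(zeta_4002) is a degree-1232 Galois extension with Galois group (Z/4002Z)^*. By CRT, (Z/4002Z)^* ≅ (Z/2Z)^* × (Z/3Z)^* × (Z/23Z)^* × (Z/29Z)^*. Each prime-power unit group is (Z/2Z)^* ≅ trivial group (order 1); (Z/3Z)^* ≅ Z/2Z; (Z/23Z)^* ≅ Z/22Z; (Z/29Z)^* ≅ Z/28Z. Hence Gal(Q(zeta_4002)/Q) ≅ Z/2Z × Z/22Z × Z/28Z.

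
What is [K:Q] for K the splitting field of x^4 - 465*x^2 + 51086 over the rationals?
[K:Q] = 4

f factors as (x^2 - 287)(x^2 - 178); the splitting field is K = Q(sqrt(287), sqrt(178)). Since 287, 178, and 51086 are all non-squares in Q, the three subfields Q(sqrt(287)), Q(sqrt(178)), Q(sqrt(51086)) are distinct degree-2 extensions, so [K:Q] = 4 (Klein four Galois group).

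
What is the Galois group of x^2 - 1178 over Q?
Gal(K/Q) = Z/2Z (cyclic of order 2)

x^2 - 1178 is irreducible over Q since 1178 is not a rational square. The splitting field Q(sqrt(1178)) has degree 2 over Q, and its unique nontrivial automorphism is sqrt(1178) ↦ -sqrt(1178). Hence Gal(Q(sqrt(1178))/Q) = Z/2Z.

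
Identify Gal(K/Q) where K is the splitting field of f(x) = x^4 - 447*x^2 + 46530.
Gal(K/Q) = V_4 (Klein four-group, Z/2Z × Z/2Z)

f factors as (x^2 - 165)(x^2 - 282), so the splitting field is K = Q(sqrt(165), sqrt(282)). The elements 165, 282, 46530 are all non-squares in Q, so sqrt(165) and sqrt(282) generate independent quadratic extensions. Thus [K:Q] = 4 and Gal(K/Q) is generated by the two order-2 automorphisms sqrt(165) ↦ -sqrt(165) and sqrt(282) ↦ -sqrt(282), giving V_4.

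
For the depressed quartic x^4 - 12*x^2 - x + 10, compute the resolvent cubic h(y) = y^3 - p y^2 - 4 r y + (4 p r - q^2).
h(y) = y^3 + 12*y^2 - 40*y - 481

Identify coefficients: p = -12, q = -1, r = 10.
Plug into h(y) = y^3 - p y^2 - 4 r y + (4 p r - q^2):
  h(y) = y^3 - (-12) y^2 - 4*(10) y + (4*(-12)*(10) - (-1)^2)
       = y^3 + (12) y^2 + (-40) y + (-481).
Simplifying: h(y) = y^3 + 12*y^2 - 40*y - 481.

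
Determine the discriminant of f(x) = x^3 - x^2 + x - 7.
Δ = -1228

For x^3 + a x^2 + b x + c the discriminant is Δ = 18 a b c - 4 a^3 c + a^2 b^2 - 4 b^3 - 27 c^2.
Plug a = -1, b = 1, c = -7:
  18*(-1)*(1)*(-7) - 4*(-1)^3*(-7) + (-1)^2*(1)^2 - 4*(1)^3 - 27*(-7)^2
  = 126 + (-28) + 1 + (-4) + (-1323)
  = -1228.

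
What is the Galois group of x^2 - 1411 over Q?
Gal(K/Q) = Z/2Z (cyclic of order 2)

x^2 - 1411 is irreducible over Q since 1411 is not a rational square. The splitting field Q(sqrt(1411)) has degree 2 over Q, and its unique nontrivial automorphism is sqrt(1411) ↦ -sqrt(1411). Hence Gal(Q(sqrt(1411))/Q) = Z/2Z.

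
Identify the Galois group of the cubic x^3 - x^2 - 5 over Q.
Gal(K/Q) = S_3 (symmetric group of order 6)

Compute the discriminant of x^3 + (-1)*x^2 + (0)*x + (-5): Δ = -695. Since Δ is not a rational square, the Galois group is not contained in A_3; it must be the full S_3 (irreducibility of the cubic rules out anything smaller).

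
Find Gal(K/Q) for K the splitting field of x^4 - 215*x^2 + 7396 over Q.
Gal(K/Q) = Z/2Z (cyclic of order 2)

f factors as (x^2 - 172)(x^2 - 43), so the splitting field is K = Q(sqrt(172), sqrt(43)). The squarefree part of 172 is 43 and the squarefree part of 43 is also 43, so sqrt(172) and sqrt(43) are both rational multiples of sqrt(43). Hence Q(sqrt(172)) = Q(sqrt(43)) = Q(sqrt(43)), and the splitting field collapses to a single degree-2 extension with Galois group Z/2Z.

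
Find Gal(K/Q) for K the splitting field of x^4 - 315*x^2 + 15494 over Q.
Gal(K/Q) = V_4 (Klein four-group, Z/2Z × Z/2Z)

f factors as (x^2 - 254)(x^2 - 61), so the splitting field is K = Q(sqrt(254), sqrt(61)). The elements 254, 61, 15494 are all non-squares in Q, so sqrt(254) and sqrt(61) generate independent quadratic extensions. Thus [K:Q] = 4 and Gal(K/Q) is generated by the two order-2 automorphisms sqrt(254) ↦ -sqrt(254) and sqrt(61) ↦ -sqrt(61), giving V_4.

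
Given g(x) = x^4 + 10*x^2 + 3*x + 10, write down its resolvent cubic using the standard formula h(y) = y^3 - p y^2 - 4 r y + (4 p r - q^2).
h(y) = y^3 - 10*y^2 - 40*y + 391

Identify coefficients: p = 10, q = 3, r = 10.
Plug into h(y) = y^3 - p y^2 - 4 r y + (4 p r - q^2):
  h(y) = y^3 - (10) y^2 - 4*(10) y + (4*(10)*(10) - (3)^2)
       = y^3 + (-10) y^2 + (-40) y + (391).
Simplifying: h(y) = y^3 - 10*y^2 - 40*y + 391.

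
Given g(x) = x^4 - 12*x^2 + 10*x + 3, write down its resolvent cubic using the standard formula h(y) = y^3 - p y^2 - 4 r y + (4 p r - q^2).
h(y) = y^3 + 12*y^2 - 12*y - 244

Identify coefficients: p = -12, q = 10, r = 3.
Plug into h(y) = y^3 - p y^2 - 4 r y + (4 p r - q^2):
  h(y) = y^3 - (-12) y^2 - 4*(3) y + (4*(-12)*(3) - (10)^2)
       = y^3 + (12) y^2 + (-12) y + (-244).
Simplifying: h(y) = y^3 + 12*y^2 - 12*y - 244.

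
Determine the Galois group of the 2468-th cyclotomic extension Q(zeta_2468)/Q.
|Gal(Q(zeta_2468)/Q)| = phi(2468) = 1232; group ≅ (Z/2468Z)^* ≅ Z/2Z × Z/616Z

The n-th cyclotomic polynomial Φ_2468(x) is the minimal polynomial of zeta_2468 over Q and has degree phi(2468) = 1232. So Q(zeta_2468) is a degree-1232 Galois extension with Galois group (Z/2468Z)^*. By CRT, (Z/2468Z)^* ≅ (Z/4Z)^* × (Z/617Z)^*. Each prime-power unit group is (Z/4Z)^* ≅ Z/2Z; (Z/617Z)^* ≅ Z/616Z. Hence Gal(Q(zeta_2468)/Q) ≅ Z/2Z × Z/616Z.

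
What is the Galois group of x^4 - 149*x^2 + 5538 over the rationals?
Gal(K/Q) = V_4 (Klein four-group, Z/2Z × Z/2Z)

f factors as (x^2 - 71)(x^2 - 78), so the splitting field is K = Q(sqrt(71), sqrt(78)). The elements 71, 78, 5538 are all non-squares in Q, so sqrt(71) and sqrt(78) generate independent quadratic extensions. Thus [K:Q] = 4 and Gal(K/Q) is generated by the two order-2 automorphisms sqrt(71) ↦ -sqrt(71) and sqrt(78) ↦ -sqrt(78), giving V_4.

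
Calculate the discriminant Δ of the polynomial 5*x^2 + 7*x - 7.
Δ = 189

For a quadratic a x^2 + b x + c the discriminant is Δ = b^2 - 4ac = (7)^2 - 4*(5)*(-7) = 49 - (-140) = 189.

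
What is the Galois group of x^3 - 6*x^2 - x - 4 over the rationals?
Gal(K/Q) = S_3 (symmetric group of order 6)

Compute the discriminant of x^3 + (-6)*x^2 + (-1)*x + (-4): Δ = -4280. Since Δ is not a rational square, the Galois group is not contained in A_3; it must be the full S_3 (irreducibility of the cubic rules out anything smaller).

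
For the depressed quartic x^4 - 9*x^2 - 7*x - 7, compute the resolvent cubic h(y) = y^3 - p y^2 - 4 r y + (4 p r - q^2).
h(y) = y^3 + 9*y^2 + 28*y + 203

Identify coefficients: p = -9, q = -7, r = -7.
Plug into h(y) = y^3 - p y^2 - 4 r y + (4 p r - q^2):
  h(y) = y^3 - (-9) y^2 - 4*(-7) y + (4*(-9)*(-7) - (-7)^2)
       = y^3 + (9) y^2 + (28) y + (203).
Simplifying: h(y) = y^3 + 9*y^2 + 28*y + 203.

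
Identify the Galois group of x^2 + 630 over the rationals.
Gal(K/Q) = Z/2Z (cyclic of order 2)

x^2 + 630 is irreducible over Q since -630 is not a rational square. The splitting field Q(sqrt(-630)) has degree 2 over Q, and its unique nontrivial automorphism is sqrt(-630) ↦ -sqrt(-630). Hence Gal(Q(sqrt(-630))/Q) = Z/2Z.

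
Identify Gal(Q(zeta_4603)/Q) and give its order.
|Gal(Q(zeta_4603)/Q)| = phi(4603) = 4602; group ≅ (Z/4603Z)^* ≅ Z/4602Z

The n-th cyclotomic polynomial Φ_4603(x) is the minimal polynomial of zeta_4603 over Q and has degree phi(4603) = 4602. So Q(zeta_4603) is a degree-4602 Galois extension with Galois group (Z/4603Z)^*. (Z/4603Z)^* is cyclic since 4603 is an odd prime power (or 4). Hence Gal(Q(zeta_4603)/Q) ≅ Z/4602Z.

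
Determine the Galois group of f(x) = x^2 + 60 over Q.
Gal(K/Q) = Z/2Z (cyclic of order 2)

x^2 + 60 is irreducible over Q since -60 is not a rational square. The splitting field Q(sqrt(-60)) has degree 2 over Q, and its unique nontrivial automorphism is sqrt(-60) ↦ -sqrt(-60). Hence Gal(Q(sqrt(-60))/Q) = Z/2Z.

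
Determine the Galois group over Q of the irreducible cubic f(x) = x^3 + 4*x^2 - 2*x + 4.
Gal(K/Q) = S_3 (symmetric group of order 6)

Compute the discriminant of x^3 + (4)*x^2 + (-2)*x + (4): Δ = -1936. Since Δ is not a rational square, the Galois group is not contained in A_3; it must be the full S_3 (irreducibility of the cubic rules out anything smaller).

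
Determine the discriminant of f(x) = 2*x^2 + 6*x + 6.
Δ = -12

For a quadratic a x^2 + b x + c the discriminant is Δ = b^2 - 4ac = (6)^2 - 4*(2)*(6) = 36 - (48) = -12.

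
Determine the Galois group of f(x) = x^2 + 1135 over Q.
Gal(K/Q) = Z/2Z (cyclic of order 2)

x^2 + 1135 is irreducible over Q since -1135 is not a rational square. The splitting field Q(sqrt(-1135)) has degree 2 over Q, and its unique nontrivial automorphism is sqrt(-1135) ↦ -sqrt(-1135). Hence Gal(Q(sqrt(-1135))/Q) = Z/2Z.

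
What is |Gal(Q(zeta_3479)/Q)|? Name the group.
|Gal(Q(zeta_3479)/Q)| = phi(3479) = 2940; group ≅ (Z/3479Z)^* ≅ Z/42Z × Z/70Z

The n-th cyclotomic polynomial Φ_3479(x) is the minimal polynomial of zeta_3479 over Q and has degree phi(3479) = 2940. So Q(zeta_3479) is a degree-2940 Galois extension with Galois group (Z/3479Z)^*. By CRT, (Z/3479Z)^* ≅ (Z/49Z)^* × (Z/71Z)^*. Each prime-power unit group is (Z/49Z)^* ≅ Z/42Z; (Z/71Z)^* ≅ Z/70Z. Hence Gal(Q(zeta_3479)/Q) ≅ Z/42Z × Z/70Z.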